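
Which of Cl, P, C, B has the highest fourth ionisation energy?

The fourth ionization energy removes an electron from the +3 ion. For each element: Cl³⁺ still has 4 valence electrons; P³⁺ still has 2 valence electrons; C³⁺ still has 1 valence electron; B³⁺ is the bare [He] core.
Core electrons are held far more tightly than valence electrons, so B tops the IE_4 order.
Valence configurations: Cl³⁺ [Ne]3s²3p², P³⁺ [Ne]3s², C³⁺ [He]2s¹.
The numbers (kJ/mol): Cl 5159, P 4964, C 6223, B 25026.
So the fourth ionization energies run P < Cl < C < B.

B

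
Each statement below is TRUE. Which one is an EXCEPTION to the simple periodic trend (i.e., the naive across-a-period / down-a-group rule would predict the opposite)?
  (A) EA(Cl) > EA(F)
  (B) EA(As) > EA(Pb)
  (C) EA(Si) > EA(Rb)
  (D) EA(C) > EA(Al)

The general trend: electron affinity increases across a period and decreases down a group.
(A) Cl (period 3, group 17) vs F (period 2, group 17): the stated order contradicts the simple trend.
(B) As (period 4, group 15) vs Pb (period 6, group 14): the stated order agrees with the simple trend.
(C) Si (period 3, group 14) vs Rb (period 5, group 1): the stated order agrees with the simple trend.
(D) C (period 2, group 14) vs Al (period 3, group 13): the stated order agrees with the simple trend.
The exception is (A): F's small 2p subshell makes the incoming electron feel strong e⁻–e⁻ repulsion, so Cl actually releases more energy on gaining an electron.

(A)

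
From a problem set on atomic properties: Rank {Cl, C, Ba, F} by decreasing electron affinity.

Atoms with high Z_eff and room in the valence shell (especially the halogens) have the most exothermic electron affinities.
These span different periods and groups, so the two trends combine.
C > Ba: relative to Ba, both the across-period and down-group shifts push C's electron affinity up.
F > C: both are in period 2; the period trend gives F the larger value.
Cl > F: this pair runs against the simple trend — see the exception note.
Note the exception: Cl has a higher electron affinity than F, contrary to the simple trend — F's small 2p subshell makes the incoming electron feel strong e⁻–e⁻ repulsion, so Cl actually releases more energy on gaining an electron.
Approximate values (kJ/mol): C 122, F 328, Cl 349, Ba 14.
So from highest to lowest: Cl > F > C > Ba.

Cl, F, C, Ba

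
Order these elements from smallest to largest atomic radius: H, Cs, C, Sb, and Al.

H < C < Al < Sb < Cs

H is in period 1, group 1; C is in period 2, group 14; Al is in period 3, group 13; Sb is in period 5, group 15; Cs is in period 6, group 1.
Radius decreases left→right (rising Z_eff, same n) and increases top→bottom (higher n).
Here both period and group differ, so the two effects have to be weighed against each other.
C > H: period and group pull opposite ways; the down-group shift dominates (75 vs 32 pm).
Al > C: both effects reinforce here, so Al is clearly the larger of the two.
Sb > Al: period and group pull opposite ways; the down-group shift dominates (140 vs 126 pm).
Cs > Sb: relative to Sb, both the across-period and down-group shifts push Cs's atomic radius up.
For reference (pm): H 32, C 75, Al 126, Sb 140, Cs 232.
So from smallest to largest: H < C < Al < Sb < Cs.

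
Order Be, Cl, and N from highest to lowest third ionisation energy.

After 2 electrons have been removed, what remains? Be²⁺ is the bare [He] core; Cl²⁺ still has 5 valence electrons; N²⁺ still has 3 valence electrons.
Breaking into a closed-shell core is much more expensive than removing a leftover valence electron — Be has the largest IE_3 here.
Valence configurations: Cl²⁺ [Ne]3s²3p³, N²⁺ [He]2s²2p¹.
Approximate IE_3 values (kJ/mol): Be 14849, Cl 3822, N 4578.
So the third ionization energies run Cl < N < Be.

Be > N > Cl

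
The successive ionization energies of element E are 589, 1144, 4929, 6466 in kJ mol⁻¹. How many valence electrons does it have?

2

Look for the largest jump between consecutive ionization energies: IE3/IE2 ≈ 4.3, far larger than any earlier ratio.
That jump marks the point where a core electron is being removed. So the atom has 2 valence electrons.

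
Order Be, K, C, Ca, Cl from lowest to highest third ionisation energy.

Cl < K < C < Ca < Be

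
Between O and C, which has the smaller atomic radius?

C is in period 2, group 14; O is in period 2, group 16.
Radius decreases left→right (rising Z_eff, same n) and increases top→bottom (higher n).
All lie in period 2, so atomic radius increases right to left.
So O has the smaller atomic radius (O < C).

O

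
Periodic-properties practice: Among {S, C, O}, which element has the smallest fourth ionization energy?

The fourth ionization energy removes an electron from the +3 ion. For each element: S³⁺ still has 3 valence electrons; C³⁺ still has 1 valence electron; O³⁺ still has 3 valence electrons.
All are still removing valence electrons, so compare the +3 ions as you would atoms: IE_4 generally rises across a period (higher Z_eff) and falls down a group (larger shell), subject to the usual subshell exceptions.
Valence configurations: S³⁺ [Ne]3s²3p¹, C³⁺ [He]2s¹, O³⁺ [He]2s²2p¹.
Tabulated IE_4 (kJ/mol): S 4556, C 6223, O 7469.
Overall IE_4 order: S < C < O.

S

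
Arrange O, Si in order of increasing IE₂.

The second ionization energy removes an electron from the +1 ion. For each element: O⁺ still has 5 valence electrons; Si⁺ still has 3 valence electrons.
All are still removing valence electrons, so compare the +1 ions as you would atoms: IE_2 generally rises across a period (higher Z_eff) and falls down a group (larger shell), subject to the usual subshell exceptions.
Valence configurations: O⁺ [He]2s²2p³, Si⁺ [Ne]3s²3p¹.
The numbers (kJ/mol): O 3388, Si 1577.
So the second ionization energies run Si < O.

Si, O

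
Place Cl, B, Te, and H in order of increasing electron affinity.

B, H, Te, Cl

H is in period 1, group 1; B is in period 2, group 13; Cl is in period 3, group 17; Te is in period 5, group 16.
Electron affinity generally becomes more exothermic across a period toward the halogens and less exothermic down a group.
Here both period and group differ, so the two effects have to be weighed against each other.
H > B: the two effects oppose for this pair; the down-group effect wins (73 vs 27 kJ/mol).
Te > H: the two effects oppose for this pair; the across-period effect wins (190 vs 73 kJ/mol).
Cl > Te: both effects reinforce here, so Cl is clearly the higher of the two.
Approximate values (kJ/mol): H 73, B 27, Cl 349, Te 190.
So from lowest to highest: B < H < Te < Cl.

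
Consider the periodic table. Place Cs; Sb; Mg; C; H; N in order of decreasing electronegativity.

N > C > H > Sb > Mg > Cs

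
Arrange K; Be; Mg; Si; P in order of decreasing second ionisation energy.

K > P > Be > Si > Mg

The second ionization energy removes an electron from the +1 ion. For each element: K⁺ is the bare [Ar] core; Be⁺ still has 1 valence electron; Mg⁺ still has 1 valence electron; Si⁺ still has 3 valence electrons; P⁺ still has 4 valence electrons.
Breaking into a closed-shell core is much more expensive than removing a leftover valence electron — K has the largest IE_2 here.
Valence configurations: Be⁺ [He]2s¹, Mg⁺ [Ne]3s¹, Si⁺ [Ne]3s²3p¹, P⁺ [Ne]3s²3p².
Approximate IE_2 values (kJ/mol): K 3052, Be 1757, Mg 1451, Si 1577, P 1907.
Overall IE_2 order: Mg < Si < Be < P < K.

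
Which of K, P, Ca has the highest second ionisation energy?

K

The second ionization energy removes an electron from the +1 ion. For each element: K⁺ is the bare [Ar] core; P⁺ still has 4 valence electrons; Ca⁺ still has 1 valence electron.
Pulling an electron out of a noble-gas core costs far more than removing a remaining valence electron, so K sits at the high end of IE_2.
Valence configurations: P⁺ [Ne]3s²3p², Ca⁺ [Ar]4s¹.
Approximate IE_2 values (kJ/mol): K 3052, P 1907, Ca 1145.
So the second ionization energies run Ca < P < K.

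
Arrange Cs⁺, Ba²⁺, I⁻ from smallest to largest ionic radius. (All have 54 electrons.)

Ba²⁺ < Cs⁺ < I⁻

All of these have 54 electrons, so size is governed by nuclear charge alone: the more protons, the stronger the pull on the same electron cloud, and the smaller the ion.
Nuclear charges: Ba²⁺ (Z=56), Cs⁺ (Z=55), I⁻ (Z=53).
Smallest to largest: Ba²⁺ < Cs⁺ < I⁻.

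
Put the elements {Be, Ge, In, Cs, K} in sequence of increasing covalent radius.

Be < Ge < In < K < Cs

Be is in period 2, group 2; K is in period 4, group 1; Ge is in period 4, group 14; In is in period 5, group 13; Cs is in period 6, group 1.
Atomic radius shrinks across a period as nuclear charge pulls the same shell inward, and grows down a group as new shells are added.
Here both period and group differ, so the two effects have to be weighed against each other.
Ge > Be: period and group pull opposite ways; the down-group shift dominates (121 vs 102 pm).
In > Ge: relative to Ge, both the across-period and down-group shifts push In's atomic radius up.
K > In: the two effects oppose for this pair; the across-period effect wins (196 vs 142 pm).
Cs > K: Cs sits below K in group 1, so the down-group effect alone puts Cs larger.
For reference (pm): Be 102, K 196, Ge 121, In 142, Cs 232.
So from smallest to largest: Be < Ge < In < K < Cs.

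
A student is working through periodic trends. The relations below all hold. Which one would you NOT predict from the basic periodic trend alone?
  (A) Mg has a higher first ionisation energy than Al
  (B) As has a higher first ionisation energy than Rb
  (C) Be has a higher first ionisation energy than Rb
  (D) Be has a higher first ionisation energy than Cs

(A)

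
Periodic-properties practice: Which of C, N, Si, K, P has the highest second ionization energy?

After 1 electron has been removed, what remains? C⁺ still has 3 valence electrons; N⁺ still has 4 valence electrons; Si⁺ still has 3 valence electrons; K⁺ is the bare [Ar] core; P⁺ still has 4 valence electrons.
Breaking into a closed-shell core is much more expensive than removing a leftover valence electron — K has the largest IE_2 here.
Valence configurations: C⁺ [He]2s²2p¹, N⁺ [He]2s²2p², Si⁺ [Ne]3s²3p¹, P⁺ [Ne]3s²3p².
The numbers (kJ/mol): C 2353, N 2856, Si 1577, K 3052, P 1907.
Overall IE_2 order: Si < P < C < N < K.

K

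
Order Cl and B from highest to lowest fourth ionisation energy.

After 3 electrons have been removed, what remains? Cl³⁺ still has 4 valence electrons; B³⁺ is the bare [He] core.
Breaking into a closed-shell core is much more expensive than removing a leftover valence electron — B has the largest IE_4 here.
The numbers (kJ/mol): Cl 5159, B 25026.
So the fourth ionization energies run Cl < B.

B > Cl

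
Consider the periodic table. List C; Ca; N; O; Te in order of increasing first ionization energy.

Ca < Te < C < O < N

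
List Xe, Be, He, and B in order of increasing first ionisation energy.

B, Be, Xe, He

He is in period 1, group 18; Be is in period 2, group 2; B is in period 2, group 13; Xe is in period 5, group 18.
Across a period the outer electron is held more tightly (higher IE₁); down a group it sits in a higher shell, more shielded, and comes off more easily.
These span different periods and groups, so the two trends combine.
Be > B: this pair runs against the simple trend — see the exception note.
Xe > Be: period and group pull opposite ways; the across-period shift dominates (1170 vs 900 kJ/mol).
He > Xe: He sits above Xe in group 18, so the down-group effect alone puts He higher.
Note the exception: Be has a higher first ionization energy than B, contrary to the simple trend — removing B's lone 2p electron is easier than breaking Be's filled 2s².
Approximate values (kJ/mol): He 2372, Be 900, B 801, Xe 1170.
So from lowest to highest: B < Be < Xe < He.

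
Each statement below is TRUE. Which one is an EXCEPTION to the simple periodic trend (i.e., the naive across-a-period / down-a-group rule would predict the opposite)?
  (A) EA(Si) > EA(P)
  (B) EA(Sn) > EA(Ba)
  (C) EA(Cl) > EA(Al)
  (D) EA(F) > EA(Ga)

(A)

The general trend: electron affinity increases across a period and decreases down a group.
(A) Si (period 3, group 14) vs P (period 3, group 15): the stated order contradicts the simple trend.
(B) Sn (period 5, group 14) vs Ba (period 6, group 2): the stated order agrees with the simple trend.
(C) Cl (period 3, group 17) vs Al (period 3, group 13): the stated order agrees with the simple trend.
(D) F (period 2, group 17) vs Ga (period 4, group 13): the stated order agrees with the simple trend.
The exception is (A): adding an electron to P's half-filled 3p³ is unfavourable, so Si (3p²) has the more exothermic EA.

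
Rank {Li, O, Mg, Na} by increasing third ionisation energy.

O < Na < Mg < Li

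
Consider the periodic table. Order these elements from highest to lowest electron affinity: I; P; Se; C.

Electron affinity generally becomes more exothermic across a period toward the halogens and less exothermic down a group.
A diagonal step moves right (one effect) and down (the opposite effect) at once.
C > P: the two effects oppose for this pair; the down-group effect wins (122 vs 72 kJ/mol).
Se > C: period and group pull opposite ways; the across-period shift dominates (195 vs 122 kJ/mol).
I > Se: period and group pull opposite ways; the across-period shift dominates (295 vs 195 kJ/mol).
For reference (kJ/mol): C 122, P 72, Se 195, I 295.
So from highest to lowest: I > Se > C > P.

I, Se, C, P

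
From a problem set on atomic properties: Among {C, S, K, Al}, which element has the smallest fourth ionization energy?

S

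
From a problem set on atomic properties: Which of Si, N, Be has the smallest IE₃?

Consider each +2 ion: Si²⁺ still has 2 valence electrons; N²⁺ still has 3 valence electrons; Be²⁺ is the bare [He] core.
Core electrons are held far more tightly than valence electrons, so Be tops the IE_3 order.
Valence configurations: Si²⁺ [Ne]3s², N²⁺ [He]2s²2p¹.
Approximate IE_3 values (kJ/mol): Si 3232, N 4578, Be 14849.
So the third ionization energies run Si < N < Be.

Si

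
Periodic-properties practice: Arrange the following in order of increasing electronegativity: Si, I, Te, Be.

Be, Si, Te, I

Be is in period 2, group 2; Si is in period 3, group 14; Te is in period 5, group 16; I is in period 5, group 17.
Smaller atoms with higher effective nuclear charge are more electronegative.
Neither a single period nor a single group — weigh both effects.
Si > Be: the two effects oppose for this pair; the across-period effect wins (1.90 vs 1.57).
Te > Si: period and group pull opposite ways; the across-period shift dominates (2.10 vs 1.90).
I > Te: I lies to the right of Te in period 5, so the across-period effect alone puts I higher.
For reference (Pauling): Be 1.57, Si 1.90, Te 2.10, I 2.66.
So from lowest to highest: Be < Si < Te < I.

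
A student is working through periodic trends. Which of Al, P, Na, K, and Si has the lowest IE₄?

Consider each +3 ion: Al³⁺ is the bare [Ne] core; P³⁺ still has 2 valence electrons; Na³⁺ is already 2 electrons into the core; K³⁺ is already 2 electrons into the core; Si³⁺ still has 1 valence electron.
Core electrons are held far more tightly than valence electrons, so K, Na and Al top the IE_4 order.
Valence configurations: P³⁺ [Ne]3s², Si³⁺ [Ne]3s¹.
The numbers (kJ/mol): Al 11577, P 4964, Na 9543, K 5877, Si 4356.
Overall IE_4 order: Si < P < K < Na < Al.

Si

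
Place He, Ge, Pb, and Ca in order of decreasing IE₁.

He is in period 1, group 18; Ca is in period 4, group 2; Ge is in period 4, group 14; Pb is in period 6, group 14.
First ionization energy rises across a period (greater Z_eff holds electrons more tightly) and falls down a group (valence electrons are farther from the nucleus).
Here both period and group differ, so the two effects have to be weighed against each other.
Pb > Ca: period and group pull opposite ways; the across-period shift dominates (716 vs 590 kJ/mol).
Ge > Pb: Ge sits above Pb in group 14, so the down-group effect alone puts Ge higher.
He > Ge: both effects reinforce here, so He is clearly the higher of the two.
For reference (kJ/mol): He 2372, Ca 590, Ge 762, Pb 716.
So from highest to lowest: He > Ge > Pb > Ca.

He > Ge > Pb > Ca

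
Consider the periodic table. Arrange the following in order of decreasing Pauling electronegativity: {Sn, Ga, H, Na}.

H is in period 1, group 1; Na is in period 3, group 1; Ga is in period 4, group 13; Sn is in period 5, group 14.
Electronegativity increases across a period and decreases down a group, tracking effective nuclear charge and atomic size.
Here both period and group differ, so the two effects have to be weighed against each other.
Ga > Na: the two effects oppose for this pair; the across-period effect wins (1.81 vs 0.93).
Sn > Ga: period and group pull opposite ways; the across-period shift dominates (1.96 vs 1.81).
H > Sn: period and group pull opposite ways; the down-group shift dominates (2.20 vs 1.96).
Approximate values (Pauling): H 2.20, Na 0.93, Ga 1.81, Sn 1.96.
So from highest to lowest: H > Sn > Ga > Na.

H > Sn > Ga > Na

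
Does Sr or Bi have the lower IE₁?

Sr is in period 5, group 2; Bi is in period 6, group 15.
Removing the outermost electron gets harder across a period and easier down a group.
Neither a single period nor a single group — weigh both effects.
Bi > Sr: period and group pull opposite ways; the across-period shift dominates (703 vs 550 kJ/mol).
Approximate values (kJ/mol): Sr 550, Bi 703.
So Sr has the lower IE₁ (Sr < Bi).

Sr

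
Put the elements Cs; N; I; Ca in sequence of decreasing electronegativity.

N, I, Ca, Cs

N is in period 2, group 15; Ca is in period 4, group 2; I is in period 5, group 17; Cs is in period 6, group 1.
Electronegativity increases across a period and decreases down a group, tracking effective nuclear charge and atomic size.
Here both period and group differ, so the two effects have to be weighed against each other.
Ca > Cs: both effects reinforce here, so Ca is clearly the higher of the two.
I > Ca: the two effects oppose for this pair; the across-period effect wins (2.66 vs 1.00).
N > I: period and group pull opposite ways; the down-group shift dominates (3.04 vs 2.66).
For reference (Pauling): N 3.04, Ca 1.00, I 2.66, Cs 0.79.
So from highest to lowest: N > I > Ca > Cs.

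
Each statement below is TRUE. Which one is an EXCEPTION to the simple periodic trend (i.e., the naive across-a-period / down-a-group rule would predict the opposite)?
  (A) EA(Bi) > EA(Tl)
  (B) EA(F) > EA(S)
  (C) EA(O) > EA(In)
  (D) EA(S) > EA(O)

(D)

The general trend: electron affinity increases across a period and decreases down a group.
(A) Bi (period 6, group 15) vs Tl (period 6, group 13): the stated order agrees with the simple trend.
(B) F (period 2, group 17) vs S (period 3, group 16): the stated order agrees with the simple trend.
(C) O (period 2, group 16) vs In (period 5, group 13): the stated order agrees with the simple trend.
(D) S (period 3, group 16) vs O (period 2, group 16): the stated order contradicts the simple trend.
The exception is (D): the compact 2p subshell of O repels the added electron more than S's larger 3p does.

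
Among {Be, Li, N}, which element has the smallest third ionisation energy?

N

After 2 electrons have been removed, what remains? Be²⁺ is the bare [He] core; Li²⁺ is already 1 electron into the core; N²⁺ still has 3 valence electrons.
Core electrons are held far more tightly than valence electrons, so Li and Be top the IE_3 order.
Approximate IE_3 values (kJ/mol): Be 14849, Li 11815, N 4578.
Overall IE_3 order: N < Li < Be.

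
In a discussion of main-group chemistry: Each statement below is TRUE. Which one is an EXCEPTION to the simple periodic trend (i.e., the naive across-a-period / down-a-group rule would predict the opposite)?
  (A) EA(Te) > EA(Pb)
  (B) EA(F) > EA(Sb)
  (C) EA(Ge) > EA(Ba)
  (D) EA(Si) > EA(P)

The general trend: electron affinity increases across a period and decreases down a group.
(A) Te (period 5, group 16) vs Pb (period 6, group 14): the stated order agrees with the simple trend.
(B) F (period 2, group 17) vs Sb (period 5, group 15): the stated order agrees with the simple trend.
(C) Ge (period 4, group 14) vs Ba (period 6, group 2): the stated order agrees with the simple trend.
(D) Si (period 3, group 14) vs P (period 3, group 15): the stated order contradicts the simple trend.
The exception is (D): adding an electron to P's half-filled 3p³ is unfavourable, so Si (3p²) has the more exothermic EA.

(D)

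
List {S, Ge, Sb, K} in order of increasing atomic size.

S < Ge < Sb < K

S is in period 3, group 16; K is in period 4, group 1; Ge is in period 4, group 14; Sb is in period 5, group 15.
Across a period the added protons contract the valence shell; down a group each new principal shell makes the atom larger.
Neither a single period nor a single group — weigh both effects.
Ge > S: both effects reinforce here, so Ge is clearly the larger of the two.
Sb > Ge: period and group pull opposite ways; the down-group shift dominates (140 vs 121 pm).
K > Sb: period and group pull opposite ways; the across-period shift dominates (196 vs 140 pm).
Approximate values (pm): S 103, K 196, Ge 121, Sb 140.
So from smallest to largest: S < Ge < Sb < K.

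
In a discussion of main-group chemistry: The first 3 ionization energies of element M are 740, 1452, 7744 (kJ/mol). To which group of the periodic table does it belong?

Group 2

Look for the largest jump between consecutive ionization energies: IE3/IE2 ≈ 5.3, far larger than any earlier ratio.
That jump marks the point where a core electron is being removed. So the atom has 2 valence electrons.
A main-group element with 2 valence electrons is in group 2.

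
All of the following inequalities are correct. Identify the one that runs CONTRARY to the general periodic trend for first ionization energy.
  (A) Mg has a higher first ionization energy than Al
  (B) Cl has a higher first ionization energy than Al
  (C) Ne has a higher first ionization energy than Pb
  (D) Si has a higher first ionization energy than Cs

(A)

The general trend: first ionization energy increases across a period and decreases down a group.
(A) Mg (period 3, group 2) vs Al (period 3, group 13): the stated order contradicts the simple trend.
(B) Cl (period 3, group 17) vs Al (period 3, group 13): the stated order agrees with the simple trend.
(C) Ne (period 2, group 18) vs Pb (period 6, group 14): the stated order agrees with the simple trend.
(D) Si (period 3, group 14) vs Cs (period 6, group 1): the stated order agrees with the simple trend.
The exception is (A): Al's single 3p electron is easier to remove than one from Mg's filled 3s².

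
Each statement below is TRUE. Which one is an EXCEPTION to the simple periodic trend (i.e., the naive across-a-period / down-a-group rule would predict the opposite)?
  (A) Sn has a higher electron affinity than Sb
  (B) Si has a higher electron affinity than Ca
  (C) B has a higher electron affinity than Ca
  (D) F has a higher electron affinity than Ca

The general trend: electron affinity increases across a period and decreases down a group.
(A) Sn (period 5, group 14) vs Sb (period 5, group 15): the stated order contradicts the simple trend.
(B) Si (period 3, group 14) vs Ca (period 4, group 2): the stated order agrees with the simple trend.
(C) B (period 2, group 13) vs Ca (period 4, group 2): the stated order agrees with the simple trend.
(D) F (period 2, group 17) vs Ca (period 4, group 2): the stated order agrees with the simple trend.
The exception is (A): adding an electron to Sb's half-filled 5p³ is unfavourable, so Sn has the more exothermic EA.

(A)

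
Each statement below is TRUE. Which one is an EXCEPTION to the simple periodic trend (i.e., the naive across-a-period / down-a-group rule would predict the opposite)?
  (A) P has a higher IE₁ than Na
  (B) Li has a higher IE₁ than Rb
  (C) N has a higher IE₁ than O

(C)

The general trend: IE₁ increases across a period and decreases down a group.
(A) P (period 3, group 15) vs Na (period 3, group 1): the stated order agrees with the simple trend.
(B) Li (period 2, group 1) vs Rb (period 5, group 1): the stated order agrees with the simple trend.
(C) N (period 2, group 15) vs O (period 2, group 16): the stated order contradicts the simple trend.
The exception is (C): pairing an electron in O's 2p⁴ costs repulsion energy, so O ionizes more easily than half-filled N (2p³).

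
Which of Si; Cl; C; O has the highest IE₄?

O

After 3 electrons have been removed, what remains? Si³⁺ still has 1 valence electron; Cl³⁺ still has 4 valence electrons; C³⁺ still has 1 valence electron; O³⁺ still has 3 valence electrons.
All are still removing valence electrons, so compare the +3 ions as you would atoms: IE_4 generally rises across a period (higher Z_eff) and falls down a group (larger shell), subject to the usual subshell exceptions.
Valence configurations: Si³⁺ [Ne]3s¹, Cl³⁺ [Ne]3s²3p², C³⁺ [He]2s¹, O³⁺ [He]2s²2p¹.
Tabulated IE_4 (kJ/mol): Si 4356, Cl 5159, C 6223, O 7469.
So the fourth ionization energies run Si < Cl < C < O.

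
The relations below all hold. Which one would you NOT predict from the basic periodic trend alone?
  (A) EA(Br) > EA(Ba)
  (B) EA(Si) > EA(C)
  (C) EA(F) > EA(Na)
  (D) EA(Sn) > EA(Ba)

The general trend: electron affinity increases across a period and decreases down a group.
(A) Br (period 4, group 17) vs Ba (period 6, group 2): the stated order agrees with the simple trend.
(B) Si (period 3, group 14) vs C (period 2, group 14): the stated order contradicts the simple trend.
(C) F (period 2, group 17) vs Na (period 3, group 1): the stated order agrees with the simple trend.
(D) Sn (period 5, group 14) vs Ba (period 6, group 2): the stated order agrees with the simple trend.
The exception is (B): Si's larger, more diffuse 3p orbitals accept an added electron slightly more readily than C's compact 2p.

(B)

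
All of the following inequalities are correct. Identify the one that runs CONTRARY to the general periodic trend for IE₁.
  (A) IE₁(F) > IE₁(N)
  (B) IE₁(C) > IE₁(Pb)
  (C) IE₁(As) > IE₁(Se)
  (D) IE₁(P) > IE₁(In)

(C)

The general trend: IE₁ increases across a period and decreases down a group.
(A) F (period 2, group 17) vs N (period 2, group 15): the stated order agrees with the simple trend.
(B) C (period 2, group 14) vs Pb (period 6, group 14): the stated order agrees with the simple trend.
(C) As (period 4, group 15) vs Se (period 4, group 16): the stated order contradicts the simple trend.
(D) P (period 3, group 15) vs In (period 5, group 13): the stated order agrees with the simple trend.
The exception is (C): Se (4p⁴) ionizes more easily than half-filled As (4p³).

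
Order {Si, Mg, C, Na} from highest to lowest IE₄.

IE_4 is the cost of taking one more electron from the +3 cation: Si³⁺ still has 1 valence electron; Mg³⁺ is already 1 electron into the core; C³⁺ still has 1 valence electron; Na³⁺ is already 2 electrons into the core.
Pulling an electron out of a noble-gas core costs far more than removing a remaining valence electron, so Na and Mg sit at the high end of IE_4.
Valence configurations: Si³⁺ [Ne]3s¹, C³⁺ [He]2s¹.
Tabulated IE_4 (kJ/mol): Si 4356, Mg 10543, C 6223, Na 9543.
Putting it together, IE_4: Si < C < Na < Mg.

Mg > Na > C > Si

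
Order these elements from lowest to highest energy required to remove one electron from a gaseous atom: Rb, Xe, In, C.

C is in period 2, group 14; Rb is in period 5, group 1; In is in period 5, group 13; Xe is in period 5, group 18.
Removing the outermost electron gets harder across a period and easier down a group.
Here both period and group differ, so the two effects have to be weighed against each other.
In > Rb: both are in period 5; the period trend gives In the larger value.
C > In: relative to In, both the across-period and down-group shifts push C's first ionization energy up.
Xe > C: the two effects oppose for this pair; the across-period effect wins (1170 vs 1086 kJ/mol).
Tabulated first ionization energy (kJ/mol): C 1086, Rb 403, In 558, Xe 1170.
So from lowest to highest: Rb < In < C < Xe.

Rb < In < C < Xe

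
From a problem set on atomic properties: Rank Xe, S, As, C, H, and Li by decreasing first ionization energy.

H is in period 1, group 1; Li is in period 2, group 1; C is in period 2, group 14; S is in period 3, group 16; As is in period 4, group 15; Xe is in period 5, group 18.
Across a period the outer electron is held more tightly (higher IE₁); down a group it sits in a higher shell, more shielded, and comes off more easily.
These span different periods and groups, so the two trends combine.
As > Li: the two effects oppose for this pair; the across-period effect wins (947 vs 520 kJ/mol).
S > As: both effects reinforce here, so S is clearly the higher of the two.
C > S: the two effects oppose for this pair; the down-group effect wins (1086 vs 1000 kJ/mol).
Xe > C: the two effects oppose for this pair; the across-period effect wins (1170 vs 1086 kJ/mol).
H > Xe: period and group pull opposite ways; the down-group shift dominates (1312 vs 1170 kJ/mol).
Approximate values (kJ/mol): H 1312, Li 520, C 1086, S 1000, As 947, Xe 1170.
So from highest to lowest: H > Xe > C > S > As > Li.

H > Xe > C > S > As > Li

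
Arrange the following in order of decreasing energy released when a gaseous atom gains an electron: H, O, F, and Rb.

F > O > H > Rb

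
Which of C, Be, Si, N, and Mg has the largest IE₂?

After 1 electron has been removed, what remains? C⁺ still has 3 valence electrons; Be⁺ still has 1 valence electron; Si⁺ still has 3 valence electrons; N⁺ still has 4 valence electrons; Mg⁺ still has 1 valence electron.
All are still removing valence electrons, so compare the +1 ions as you would atoms: IE_2 generally rises across a period (higher Z_eff) and falls down a group (larger shell), subject to the usual subshell exceptions.
Valence configurations: C⁺ [He]2s²2p¹, Be⁺ [He]2s¹, Si⁺ [Ne]3s²3p¹, N⁺ [He]2s²2p², Mg⁺ [Ne]3s¹.
Approximate IE_2 values (kJ/mol): C 2353, Be 1757, Si 1577, N 2856, Mg 1451.
Overall IE_2 order: Mg < Si < Be < C < N.

N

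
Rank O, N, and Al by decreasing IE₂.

O > N > Al

After 1 electron has been removed, what remains? O⁺ still has 5 valence electrons; N⁺ still has 4 valence electrons; Al⁺ still has 2 valence electrons.
All are still removing valence electrons, so compare the +1 ions as you would atoms: IE_2 generally rises across a period (higher Z_eff) and falls down a group (larger shell), subject to the usual subshell exceptions.
Valence configurations: O⁺ [He]2s²2p³, N⁺ [He]2s²2p², Al⁺ [Ne]3s².
The numbers (kJ/mol): O 3388, N 2856, Al 1817.
Overall IE_2 order: Al < N < O.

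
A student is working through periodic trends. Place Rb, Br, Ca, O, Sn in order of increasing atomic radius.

O < Br < Sn < Ca < Rb

O is in period 2, group 16; Ca is in period 4, group 2; Br is in period 4, group 17; Rb is in period 5, group 1; Sn is in period 5, group 14.
Radius decreases left→right (rising Z_eff, same n) and increases top→bottom (higher n).
Here both period and group differ, so the two effects have to be weighed against each other.
Br > O: the two effects oppose for this pair; the down-group effect wins (114 vs 63 pm).
Sn > Br: relative to Br, both the across-period and down-group shifts push Sn's atomic radius up.
Ca > Sn: period and group pull opposite ways; the across-period shift dominates (171 vs 140 pm).
Rb > Ca: both effects reinforce here, so Rb is clearly the larger of the two.
For reference (pm): O 63, Ca 171, Br 114, Rb 210, Sn 140.
So from smallest to largest: O < Br < Sn < Ca < Rb.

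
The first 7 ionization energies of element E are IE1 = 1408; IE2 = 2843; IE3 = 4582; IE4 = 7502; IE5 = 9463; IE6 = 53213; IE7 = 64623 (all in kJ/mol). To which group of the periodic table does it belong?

Group 15

Look for the largest jump between consecutive ionization energies: IE6/IE5 ≈ 5.6, far larger than any earlier ratio.
That jump marks the point where a core electron is being removed. So the atom has 5 valence electrons.
A main-group element with 5 valence electrons is in group 15.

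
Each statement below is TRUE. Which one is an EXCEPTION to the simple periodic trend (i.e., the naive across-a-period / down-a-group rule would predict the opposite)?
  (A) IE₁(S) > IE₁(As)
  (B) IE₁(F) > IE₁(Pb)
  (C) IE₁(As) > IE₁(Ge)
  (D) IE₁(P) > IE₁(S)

The general trend: first ionisation energy increases across a period and decreases down a group.
(A) S (period 3, group 16) vs As (period 4, group 15): the stated order agrees with the simple trend.
(B) F (period 2, group 17) vs Pb (period 6, group 14): the stated order agrees with the simple trend.
(C) As (period 4, group 15) vs Ge (period 4, group 14): the stated order agrees with the simple trend.
(D) P (period 3, group 15) vs S (period 3, group 16): the stated order contradicts the simple trend.
The exception is (D): S (3p⁴) ionizes more easily than half-filled P (3p³) because the paired 3p electron in S is pushed out by e⁻–e⁻ repulsion.

(D)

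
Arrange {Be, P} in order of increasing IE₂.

IE_2 is the cost of taking one more electron from the +1 cation: Be⁺ still has 1 valence electron; P⁺ still has 4 valence electrons.
All are still removing valence electrons, so compare the +1 ions as you would atoms: IE_2 generally rises across a period (higher Z_eff) and falls down a group (larger shell), subject to the usual subshell exceptions.
Valence configurations: Be⁺ [He]2s¹, P⁺ [Ne]3s²3p².
The numbers (kJ/mol): Be 1757, P 1907.
Putting it together, IE_2: Be < P.

Be, P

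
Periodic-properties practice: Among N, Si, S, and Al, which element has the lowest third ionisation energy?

Al

IE_3 is the cost of taking one more electron from the +2 cation: N²⁺ still has 3 valence electrons; Si²⁺ still has 2 valence electrons; S²⁺ still has 4 valence electrons; Al²⁺ still has 1 valence electron.
All are still removing valence electrons, so compare the +2 ions as you would atoms: IE_3 generally rises across a period (higher Z_eff) and falls down a group (larger shell), subject to the usual subshell exceptions.
Valence configurations: N²⁺ [He]2s²2p¹, Si²⁺ [Ne]3s², S²⁺ [Ne]3s²3p², Al²⁺ [Ne]3s¹.
The numbers (kJ/mol): N 4578, Si 3232, S 3357, Al 2745.
Overall IE_3 order: Al < Si < S < N.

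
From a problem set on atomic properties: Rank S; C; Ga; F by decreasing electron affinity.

F > S > C > Ga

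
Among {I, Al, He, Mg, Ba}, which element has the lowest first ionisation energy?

He is in period 1, group 18; Mg is in period 3, group 2; Al is in period 3, group 13; I is in period 5, group 17; Ba is in period 6, group 2.
Removing the outermost electron gets harder across a period and easier down a group.
Neither a single period nor a single group — weigh both effects.
Al > Ba: both effects reinforce here, so Al is clearly the higher of the two.
Mg > Al: this pair runs against the simple trend — see the exception note.
I > Mg: the two effects oppose for this pair; the across-period effect wins (1008 vs 738 kJ/mol).
He > I: both effects reinforce here, so He is clearly the higher of the two.
Note the exception: Mg has a higher first ionization energy than Al, contrary to the simple trend — Al's single 3p electron is easier to remove than one from Mg's filled 3s².
Tabulated first ionization energy (kJ/mol): He 2372, Mg 738, Al 578, I 1008, Ba 503.
The lowest first ionisation energy among these belongs to Ba.

Ba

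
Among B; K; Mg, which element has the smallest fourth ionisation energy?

IE_4 is the cost of taking one more electron from the +3 cation: B³⁺ is the bare [He] core; K³⁺ is already 2 electrons into the core; Mg³⁺ is already 1 electron into the core.
All of these are removing an electron from a noble-gas core or deeper; the smaller core (lower principal quantum number) is held far more tightly, and within a period the higher nuclear charge binds the same core more tightly.
The numbers (kJ/mol): B 25026, K 5877, Mg 10543.
Overall IE_4 order: K < Mg < B.

K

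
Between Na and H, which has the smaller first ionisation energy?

Na

H is in period 1, group 1; Na is in period 3, group 1.
IE₁ increases left→right with effective nuclear charge and decreases top→bottom as the valence shell moves farther out.
All are in group 1, so first ionization energy increases up the group.
So Na has the smaller first ionisation energy (Na < H).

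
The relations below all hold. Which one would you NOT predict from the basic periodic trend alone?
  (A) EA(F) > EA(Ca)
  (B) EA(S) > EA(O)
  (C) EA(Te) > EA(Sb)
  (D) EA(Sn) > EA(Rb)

The general trend: electron affinity increases across a period and decreases down a group.
(A) F (period 2, group 17) vs Ca (period 4, group 2): the stated order agrees with the simple trend.
(B) S (period 3, group 16) vs O (period 2, group 16): the stated order contradicts the simple trend.
(C) Te (period 5, group 16) vs Sb (period 5, group 15): the stated order agrees with the simple trend.
(D) Sn (period 5, group 14) vs Rb (period 5, group 1): the stated order agrees with the simple trend.
The exception is (B): the compact 2p subshell of O repels the added electron more than S's larger 3p does.

(B)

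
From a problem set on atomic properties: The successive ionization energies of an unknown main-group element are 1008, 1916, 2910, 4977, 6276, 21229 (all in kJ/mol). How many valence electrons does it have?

Look for the largest jump between consecutive ionization energies: IE6/IE5 ≈ 3.4, far larger than any earlier ratio.
That jump marks the point where a core electron is being removed. So the atom has 5 valence electrons.

5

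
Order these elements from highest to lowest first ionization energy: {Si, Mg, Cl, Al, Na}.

Cl > Si > Mg > Al > Na

Na is in period 3, group 1; Mg is in period 3, group 2; Al is in period 3, group 13; Si is in period 3, group 14; Cl is in period 3, group 17.
Removing the outermost electron gets harder across a period and easier down a group.
All lie in period 3; the across-period trend (first ionization energy increases left to right) applies, with the exception below.
Note the exception: Mg has a higher first ionization energy than Al, contrary to the simple trend — Al's single 3p electron is easier to remove than one from Mg's filled 3s².
Tabulated first ionization energy (kJ/mol): Na 496, Mg 738, Al 578, Si 786, Cl 1251.
So from highest to lowest: Cl > Si > Mg > Al > Na.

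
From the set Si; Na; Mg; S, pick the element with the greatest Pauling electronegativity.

S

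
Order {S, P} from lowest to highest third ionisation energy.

P, S

IE_3 is the cost of taking one more electron from the +2 cation: S²⁺ still has 4 valence electrons; P²⁺ still has 3 valence electrons.
All are still removing valence electrons, so compare the +2 ions as you would atoms: IE_3 generally rises across a period (higher Z_eff) and falls down a group (larger shell), subject to the usual subshell exceptions.
Valence configurations: S²⁺ [Ne]3s²3p², P²⁺ [Ne]3s²3p¹.
Approximate IE_3 values (kJ/mol): S 3357, P 2914.
Hence IE_3: P < S.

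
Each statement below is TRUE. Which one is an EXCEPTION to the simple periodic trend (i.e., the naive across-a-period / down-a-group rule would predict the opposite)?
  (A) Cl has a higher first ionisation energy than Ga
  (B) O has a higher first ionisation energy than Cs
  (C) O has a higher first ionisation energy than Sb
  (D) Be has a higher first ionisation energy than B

(D)

The general trend: first ionisation energy increases across a period and decreases down a group.
(A) Cl (period 3, group 17) vs Ga (period 4, group 13): the stated order agrees with the simple trend.
(B) O (period 2, group 16) vs Cs (period 6, group 1): the stated order agrees with the simple trend.
(C) O (period 2, group 16) vs Sb (period 5, group 15): the stated order agrees with the simple trend.
(D) Be (period 2, group 2) vs B (period 2, group 13): the stated order contradicts the simple trend.
The exception is (D): removing B's lone 2p electron is easier than breaking Be's filled 2s².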